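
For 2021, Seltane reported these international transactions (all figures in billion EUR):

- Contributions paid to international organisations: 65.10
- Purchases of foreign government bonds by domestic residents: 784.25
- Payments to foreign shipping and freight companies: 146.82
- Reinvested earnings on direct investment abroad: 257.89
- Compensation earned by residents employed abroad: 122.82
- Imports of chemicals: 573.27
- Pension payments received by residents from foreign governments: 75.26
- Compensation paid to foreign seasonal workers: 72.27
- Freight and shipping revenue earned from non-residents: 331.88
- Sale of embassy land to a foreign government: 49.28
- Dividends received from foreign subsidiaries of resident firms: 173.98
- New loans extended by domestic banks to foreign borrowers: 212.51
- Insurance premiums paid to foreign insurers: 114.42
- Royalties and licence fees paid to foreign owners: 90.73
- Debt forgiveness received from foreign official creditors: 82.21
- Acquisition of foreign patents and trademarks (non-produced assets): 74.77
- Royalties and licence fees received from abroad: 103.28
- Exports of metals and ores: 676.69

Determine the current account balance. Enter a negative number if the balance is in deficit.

679.19

Goods: 676.69 - 573.27 = 103.42
Services: -90.73 - 146.82 - 114.42 + 103.28 + 331.88 = 83.19
Primary income: 122.82 + 173.98 + 257.89 - 72.27 = 482.42
Secondary income: -65.10 + 75.26 = 10.16
Current account = 103.42 + 83.19 + 482.42 + 10.16 = 679.19
(Excluded from the current account — financial account: purchases of foreign government bonds by domestic residents 784.25, new loans extended by domestic banks to foreign borrowers 212.51; capital account: sale of embassy land to a foreign government 49.28, debt forgiveness received from foreign official creditors 82.21, acquisition of foreign patents and trademarks (non-produced assets) 74.77.)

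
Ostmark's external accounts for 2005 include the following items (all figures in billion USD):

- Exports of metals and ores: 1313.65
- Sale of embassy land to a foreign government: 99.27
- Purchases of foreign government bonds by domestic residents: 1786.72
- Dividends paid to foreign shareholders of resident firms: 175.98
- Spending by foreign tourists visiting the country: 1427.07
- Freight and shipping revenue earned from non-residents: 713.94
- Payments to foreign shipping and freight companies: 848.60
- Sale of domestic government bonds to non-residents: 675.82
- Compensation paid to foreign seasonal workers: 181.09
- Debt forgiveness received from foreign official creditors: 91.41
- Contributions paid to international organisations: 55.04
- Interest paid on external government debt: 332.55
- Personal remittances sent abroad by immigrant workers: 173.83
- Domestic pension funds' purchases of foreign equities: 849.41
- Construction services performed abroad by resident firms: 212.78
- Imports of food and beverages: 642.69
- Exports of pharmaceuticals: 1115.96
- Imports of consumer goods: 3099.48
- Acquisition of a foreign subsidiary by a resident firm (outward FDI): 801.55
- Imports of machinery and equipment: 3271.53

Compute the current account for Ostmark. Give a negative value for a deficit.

Goods: 1115.96 - 642.69 + 1313.65 - 3099.48 - 3271.53 = -4584.09
Services: 1427.07 + 713.94 + 212.78 - 848.60 = 1505.19
Primary income: -332.55 - 181.09 - 175.98 = -689.62
Secondary income: -55.04 - 173.83 = -228.87
Current account = (-4584.09) + 1505.19 + (-689.62) + (-228.87) = -3997.39
(Excluded from the current account — capital account: sale of embassy land to a foreign government 99.27, debt forgiveness received from foreign official creditors 91.41; financial account: purchases of foreign government bonds by domestic residents 1786.72, sale of domestic government bonds to non-residents 675.82, domestic pension funds' purchases of foreign equities 849.41, acquisition of a foreign subsidiary by a resident firm (outward FDI) 801.55.)

-3997.39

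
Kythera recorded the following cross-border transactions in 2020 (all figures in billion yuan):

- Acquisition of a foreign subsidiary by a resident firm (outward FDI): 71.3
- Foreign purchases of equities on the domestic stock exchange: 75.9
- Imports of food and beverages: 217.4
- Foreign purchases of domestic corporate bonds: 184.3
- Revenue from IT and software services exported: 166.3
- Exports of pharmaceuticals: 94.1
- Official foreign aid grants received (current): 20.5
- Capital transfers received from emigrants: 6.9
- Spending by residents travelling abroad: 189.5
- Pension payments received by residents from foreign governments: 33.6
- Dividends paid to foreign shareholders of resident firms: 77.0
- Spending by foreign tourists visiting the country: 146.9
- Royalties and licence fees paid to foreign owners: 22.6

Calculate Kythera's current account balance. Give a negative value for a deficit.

Goods: -217.4 + 94.1 = -123.3
Services: -22.6 + 146.9 - 189.5 + 166.3 = 101.1
Primary income: -77.0
Secondary income: 33.6 + 20.5 = 54.1
Current account = (-123.3) + 101.1 + (-77.0) + 54.1 = -45.1
(Excluded from the current account — financial account: acquisition of a foreign subsidiary by a resident firm (outward FDI) 71.3, foreign purchases of equities on the domestic stock exchange 75.9, foreign purchases of domestic corporate bonds 184.3; capital account: capital transfers received from emigrants 6.9.)

-45.1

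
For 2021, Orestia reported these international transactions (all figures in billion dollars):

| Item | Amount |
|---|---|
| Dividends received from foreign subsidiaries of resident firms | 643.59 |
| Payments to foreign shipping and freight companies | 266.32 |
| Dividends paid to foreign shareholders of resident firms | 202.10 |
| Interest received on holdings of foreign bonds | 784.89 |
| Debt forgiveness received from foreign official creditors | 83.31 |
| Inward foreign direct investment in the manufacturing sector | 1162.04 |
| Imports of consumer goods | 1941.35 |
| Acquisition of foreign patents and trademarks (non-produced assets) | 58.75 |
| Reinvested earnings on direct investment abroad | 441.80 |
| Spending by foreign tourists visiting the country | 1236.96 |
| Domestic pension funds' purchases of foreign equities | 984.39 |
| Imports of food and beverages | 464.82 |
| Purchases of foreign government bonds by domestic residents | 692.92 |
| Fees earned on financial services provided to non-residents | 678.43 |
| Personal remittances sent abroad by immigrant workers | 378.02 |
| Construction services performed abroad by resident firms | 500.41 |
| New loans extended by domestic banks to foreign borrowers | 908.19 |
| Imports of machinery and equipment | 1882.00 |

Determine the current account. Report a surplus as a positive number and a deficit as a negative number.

-848.53

Goods: -1882.00 - 1941.35 - 464.82 = -4288.17
Services: 1236.96 + 500.41 - 266.32 + 678.43 = 2149.48
Primary income: 441.80 + 784.89 + 643.59 - 202.10 = 1668.18
Secondary income: -378.02
Current account = (-4288.17) + 2149.48 + 1668.18 + (-378.02) = -848.53
(Excluded from the current account — capital account: debt forgiveness received from foreign official creditors 83.31, acquisition of foreign patents and trademarks (non-produced assets) 58.75; financial account: inward foreign direct investment in the manufacturing sector 1162.04, domestic pension funds' purchases of foreign equities 984.39, purchases of foreign government bonds by domestic residents 692.92, new loans extended by domestic banks to foreign borrowers 908.19.)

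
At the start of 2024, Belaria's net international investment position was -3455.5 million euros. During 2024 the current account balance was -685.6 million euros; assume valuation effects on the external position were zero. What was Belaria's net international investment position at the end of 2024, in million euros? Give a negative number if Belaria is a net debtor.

With no valuation effects, change in NIIP = current account = -685.6
End-of-year NIIP = -3455.5 + (-685.6) = -4141.1

-4141.1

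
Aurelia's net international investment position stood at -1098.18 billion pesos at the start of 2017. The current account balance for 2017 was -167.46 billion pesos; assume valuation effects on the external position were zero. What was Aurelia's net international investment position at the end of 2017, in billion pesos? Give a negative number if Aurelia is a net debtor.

-1265.64

With no valuation effects, change in NIIP = current account = -167.46
End-of-year NIIP = -1098.18 + (-167.46) = -1265.64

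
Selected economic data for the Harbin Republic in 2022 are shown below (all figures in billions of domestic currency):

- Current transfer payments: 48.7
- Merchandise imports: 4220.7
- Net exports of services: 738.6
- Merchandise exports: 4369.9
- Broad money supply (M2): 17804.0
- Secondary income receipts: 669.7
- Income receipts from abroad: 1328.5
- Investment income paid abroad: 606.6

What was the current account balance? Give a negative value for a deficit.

2230.7

Goods balance = 4369.9 - 4220.7 = 149.2
Services balance = 738.6
Trade balance (goods + services) = 149.2 + 738.6 = 887.8
Net primary income = 1328.5 - 606.6 = 721.9
Net secondary income = 669.7 - 48.7 = 621.0
Current account = 887.8 + 721.9 + 621.0 = 2230.7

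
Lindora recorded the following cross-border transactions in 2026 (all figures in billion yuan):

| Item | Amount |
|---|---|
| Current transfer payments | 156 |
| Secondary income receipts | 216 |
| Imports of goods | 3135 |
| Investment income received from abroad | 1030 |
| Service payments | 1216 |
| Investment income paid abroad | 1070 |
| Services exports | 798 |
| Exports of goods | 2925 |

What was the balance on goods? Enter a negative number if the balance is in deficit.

Goods balance = 2925 - 3135 = -210

-210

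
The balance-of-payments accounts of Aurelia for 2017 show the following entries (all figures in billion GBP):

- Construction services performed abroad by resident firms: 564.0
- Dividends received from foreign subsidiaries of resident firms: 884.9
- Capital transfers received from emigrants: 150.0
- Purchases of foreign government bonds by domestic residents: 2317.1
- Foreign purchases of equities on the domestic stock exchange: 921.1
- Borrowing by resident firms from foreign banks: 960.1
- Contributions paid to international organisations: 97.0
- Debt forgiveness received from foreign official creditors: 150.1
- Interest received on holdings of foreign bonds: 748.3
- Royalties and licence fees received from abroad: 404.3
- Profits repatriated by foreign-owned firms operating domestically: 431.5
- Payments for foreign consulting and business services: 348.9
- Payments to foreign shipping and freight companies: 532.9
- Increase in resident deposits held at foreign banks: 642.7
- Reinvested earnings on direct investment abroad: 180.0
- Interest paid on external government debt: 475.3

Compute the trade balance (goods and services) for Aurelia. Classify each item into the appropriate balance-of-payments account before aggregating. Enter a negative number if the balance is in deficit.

86.5

Services: -532.9 + 564.0 + 404.3 - 348.9 = 86.5
Trade balance = 0.0 + 86.5 = 86.5
(Excluded from the trade balance — primary income: dividends received from foreign subsidiaries of resident firms 884.9, interest received on holdings of foreign bonds 748.3, profits repatriated by foreign-owned firms operating domestically 431.5, reinvested earnings on direct investment abroad 180.0, interest paid on external government debt 475.3; capital account: capital transfers received from emigrants 150.0, debt forgiveness received from foreign official creditors 150.1; financial account: purchases of foreign government bonds by domestic residents 2317.1, foreign purchases of equities on the domestic stock exchange 921.1, borrowing by resident firms from foreign banks 960.1, increase in resident deposits held at foreign banks 642.7; secondary income: contributions paid to international organisations 97.0.)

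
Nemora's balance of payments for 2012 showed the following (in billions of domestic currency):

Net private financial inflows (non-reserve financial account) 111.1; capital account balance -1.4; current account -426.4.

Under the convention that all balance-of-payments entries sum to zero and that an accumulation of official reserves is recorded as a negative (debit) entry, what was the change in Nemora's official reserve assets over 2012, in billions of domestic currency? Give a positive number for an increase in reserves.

-316.7

Official reserve transactions balance = -((-426.4) + (-1.4) + 111.1) = 316.7
An accumulation of reserves is recorded as a debit (negative entry), so the change in the stock of reserves is the negative of that balance.
Change in official reserves = -(316.7) = -316.7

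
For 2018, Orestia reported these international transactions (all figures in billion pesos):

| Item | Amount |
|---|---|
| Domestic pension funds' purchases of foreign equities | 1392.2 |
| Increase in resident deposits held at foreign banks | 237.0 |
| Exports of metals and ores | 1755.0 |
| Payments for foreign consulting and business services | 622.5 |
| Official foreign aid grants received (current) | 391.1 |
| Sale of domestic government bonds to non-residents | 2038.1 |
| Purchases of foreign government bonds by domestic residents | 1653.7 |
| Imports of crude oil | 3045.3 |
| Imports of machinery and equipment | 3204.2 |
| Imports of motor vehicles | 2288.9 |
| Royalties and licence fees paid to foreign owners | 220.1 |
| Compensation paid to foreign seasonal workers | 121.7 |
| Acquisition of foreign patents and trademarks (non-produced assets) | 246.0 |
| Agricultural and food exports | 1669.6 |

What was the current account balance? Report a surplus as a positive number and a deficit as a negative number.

-5687.0

Goods: 1669.6 + 1755.0 - 3045.3 - 2288.9 - 3204.2 = -5113.8
Services: -220.1 - 622.5 = -842.6
Primary income: -121.7
Secondary income: 391.1
Current account = (-5113.8) + (-842.6) + (-121.7) + 391.1 = -5687.0
(Excluded from the current account — financial account: domestic pension funds' purchases of foreign equities 1392.2, increase in resident deposits held at foreign banks 237.0, sale of domestic government bonds to non-residents 2038.1, purchases of foreign government bonds by domestic residents 1653.7; capital account: acquisition of foreign patents and trademarks (non-produced assets) 246.0.)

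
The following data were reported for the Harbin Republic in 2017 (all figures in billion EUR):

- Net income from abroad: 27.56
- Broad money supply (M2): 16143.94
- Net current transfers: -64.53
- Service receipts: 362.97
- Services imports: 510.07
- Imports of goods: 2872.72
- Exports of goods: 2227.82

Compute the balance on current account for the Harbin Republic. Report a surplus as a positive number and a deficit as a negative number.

-828.97

Goods balance = 2227.82 - 2872.72 = -644.90
Services balance = 362.97 - 510.07 = -147.10
Trade balance (goods + services) = -644.90 + (-147.10) = -792.00
Net primary income = 27.56
Net secondary income = -64.53
Current account = -792.00 + 27.56 + (-64.53) = -828.97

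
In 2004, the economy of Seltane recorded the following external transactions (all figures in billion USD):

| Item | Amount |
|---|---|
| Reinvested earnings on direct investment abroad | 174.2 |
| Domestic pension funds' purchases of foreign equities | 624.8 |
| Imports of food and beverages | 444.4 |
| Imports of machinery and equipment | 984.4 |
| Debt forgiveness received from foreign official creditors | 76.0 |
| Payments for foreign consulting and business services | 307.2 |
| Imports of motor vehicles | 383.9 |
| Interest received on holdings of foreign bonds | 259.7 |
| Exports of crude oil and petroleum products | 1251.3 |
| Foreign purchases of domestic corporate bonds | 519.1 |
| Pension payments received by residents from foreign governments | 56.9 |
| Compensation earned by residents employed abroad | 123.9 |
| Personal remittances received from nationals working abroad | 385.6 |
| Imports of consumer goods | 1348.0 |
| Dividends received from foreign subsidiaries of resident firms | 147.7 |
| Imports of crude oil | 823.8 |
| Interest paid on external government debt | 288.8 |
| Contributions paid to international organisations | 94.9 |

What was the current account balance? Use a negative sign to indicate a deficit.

Goods: -1348.0 - 823.8 - 984.4 + 1251.3 - 383.9 - 444.4 = -2733.2
Services: -307.2
Primary income: 259.7 + 147.7 - 288.8 + 174.2 + 123.9 = 416.7
Secondary income: 385.6 + 56.9 - 94.9 = 347.6
Current account = (-2733.2) + (-307.2) + 416.7 + 347.6 = -2276.1
(Excluded from the current account — financial account: domestic pension funds' purchases of foreign equities 624.8, foreign purchases of domestic corporate bonds 519.1; capital account: debt forgiveness received from foreign official creditors 76.0.)

-2276.1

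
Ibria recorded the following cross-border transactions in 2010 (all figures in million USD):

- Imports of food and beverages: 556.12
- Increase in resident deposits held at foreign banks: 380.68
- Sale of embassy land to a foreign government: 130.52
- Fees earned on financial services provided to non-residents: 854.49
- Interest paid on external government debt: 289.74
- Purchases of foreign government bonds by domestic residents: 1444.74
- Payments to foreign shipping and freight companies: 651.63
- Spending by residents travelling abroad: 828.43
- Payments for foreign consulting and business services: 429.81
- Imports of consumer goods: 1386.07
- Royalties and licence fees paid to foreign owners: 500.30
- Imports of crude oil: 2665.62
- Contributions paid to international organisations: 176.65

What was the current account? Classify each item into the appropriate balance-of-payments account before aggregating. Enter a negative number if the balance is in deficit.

Goods: -2665.62 - 1386.07 - 556.12 = -4607.81
Services: -651.63 - 828.43 + 854.49 - 500.30 - 429.81 = -1555.68
Primary income: -289.74
Secondary income: -176.65
Current account = (-4607.81) + (-1555.68) + (-289.74) + (-176.65) = -6629.88
(Excluded from the current account — financial account: increase in resident deposits held at foreign banks 380.68, purchases of foreign government bonds by domestic residents 1444.74; capital account: sale of embassy land to a foreign government 130.52.)

-6629.88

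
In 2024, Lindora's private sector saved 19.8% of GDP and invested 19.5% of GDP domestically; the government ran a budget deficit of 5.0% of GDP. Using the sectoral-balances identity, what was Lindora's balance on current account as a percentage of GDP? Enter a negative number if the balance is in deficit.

By the sectoral-balances identity, CA = (S_private - I) + (T - G).
Private balance = 19.8 - 19.5 = 0.3
Government balance (T - G) = -5.0
CA = 0.3 + (-5.0) = -4.7

-4.7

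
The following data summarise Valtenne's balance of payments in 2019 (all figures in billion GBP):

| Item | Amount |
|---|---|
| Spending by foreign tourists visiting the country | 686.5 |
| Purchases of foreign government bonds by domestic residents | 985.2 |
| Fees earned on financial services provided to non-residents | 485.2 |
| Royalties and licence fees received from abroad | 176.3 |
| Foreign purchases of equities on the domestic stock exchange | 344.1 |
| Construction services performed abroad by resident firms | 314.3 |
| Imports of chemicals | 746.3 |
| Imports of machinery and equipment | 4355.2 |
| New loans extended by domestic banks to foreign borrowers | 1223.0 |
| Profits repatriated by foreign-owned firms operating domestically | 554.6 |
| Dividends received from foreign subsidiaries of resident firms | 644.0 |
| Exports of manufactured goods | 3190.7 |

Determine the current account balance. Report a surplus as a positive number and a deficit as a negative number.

Goods: -746.3 - 4355.2 + 3190.7 = -1910.8
Services: 314.3 + 176.3 + 686.5 + 485.2 = 1662.3
Primary income: -554.6 + 644.0 = 89.4
Current account = (-1910.8) + 1662.3 + 89.4 = -159.1
(Excluded from the current account — financial account: purchases of foreign government bonds by domestic residents 985.2, foreign purchases of equities on the domestic stock exchange 344.1, new loans extended by domestic banks to foreign borrowers 1223.0.)

-159.1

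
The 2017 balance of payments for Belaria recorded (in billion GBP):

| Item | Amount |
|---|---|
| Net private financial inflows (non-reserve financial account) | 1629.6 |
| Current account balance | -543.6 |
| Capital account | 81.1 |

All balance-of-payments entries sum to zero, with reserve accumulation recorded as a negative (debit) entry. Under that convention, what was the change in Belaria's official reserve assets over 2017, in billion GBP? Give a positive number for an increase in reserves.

Official reserve transactions balance = -((-543.6) + 81.1 + 1629.6) = -1167.1
An accumulation of reserves is recorded as a debit (negative entry), so the change in the stock of reserves is the negative of that balance.
Change in official reserves = -(-1167.1) = 1167.1

1167.1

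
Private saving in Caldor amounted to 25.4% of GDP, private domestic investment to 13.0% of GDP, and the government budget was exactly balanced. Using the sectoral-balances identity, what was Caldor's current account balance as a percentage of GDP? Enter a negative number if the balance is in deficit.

By the sectoral-balances identity, CA = (S_private - I) + (T - G).
Private balance = 25.4 - 13.0 = 12.4
Government balance (T - G) = 0
CA = 12.4 + 0.0 = 12.4

12.4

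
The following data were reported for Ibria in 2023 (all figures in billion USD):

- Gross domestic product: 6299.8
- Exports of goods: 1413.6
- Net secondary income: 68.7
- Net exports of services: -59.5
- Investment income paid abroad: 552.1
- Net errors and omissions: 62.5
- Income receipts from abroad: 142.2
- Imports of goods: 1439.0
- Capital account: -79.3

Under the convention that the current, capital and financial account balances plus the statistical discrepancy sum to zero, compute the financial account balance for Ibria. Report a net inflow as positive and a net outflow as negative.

442.9

Goods balance = 1413.6 - 1439.0 = -25.4
Services balance = -59.5
Trade balance (goods + services) = -25.4 + (-59.5) = -84.9
Net primary income = 142.2 - 552.1 = -409.9
Net secondary income = 68.7
Current account = -84.9 + (-409.9) + 68.7 = -426.1
Financial account = -(-426.1 + (-79.3) + 62.5) = 442.9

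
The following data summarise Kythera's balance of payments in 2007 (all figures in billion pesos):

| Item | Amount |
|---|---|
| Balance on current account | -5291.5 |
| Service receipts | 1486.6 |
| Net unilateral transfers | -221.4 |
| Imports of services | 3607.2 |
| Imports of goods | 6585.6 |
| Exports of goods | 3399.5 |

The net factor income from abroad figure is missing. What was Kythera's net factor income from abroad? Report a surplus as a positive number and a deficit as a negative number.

Current account = goods balance + services balance + net primary income + net secondary income
Sum of the known components = -5528.1
Net factor income from abroad = CA - (known components) = -5291.5 - (-5528.1) = 236.6

236.6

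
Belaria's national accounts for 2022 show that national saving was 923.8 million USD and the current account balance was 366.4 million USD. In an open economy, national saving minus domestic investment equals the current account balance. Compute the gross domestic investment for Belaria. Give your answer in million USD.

557.4

I = S - CA = 923.8 - 366.4 = 557.4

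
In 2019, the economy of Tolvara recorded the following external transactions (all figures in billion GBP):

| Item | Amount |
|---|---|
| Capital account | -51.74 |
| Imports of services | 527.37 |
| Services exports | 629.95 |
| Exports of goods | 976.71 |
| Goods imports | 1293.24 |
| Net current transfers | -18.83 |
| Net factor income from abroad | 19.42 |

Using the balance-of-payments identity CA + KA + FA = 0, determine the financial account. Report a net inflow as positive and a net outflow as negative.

Goods balance = 976.71 - 1293.24 = -316.53
Services balance = 629.95 - 527.37 = 102.58
Trade balance (goods + services) = -316.53 + 102.58 = -213.95
Net primary income = 19.42
Net secondary income = -18.83
Current account = -213.95 + 19.42 + (-18.83) = -213.36
Financial account = -(-213.36 + (-51.74)) = 265.10

265.10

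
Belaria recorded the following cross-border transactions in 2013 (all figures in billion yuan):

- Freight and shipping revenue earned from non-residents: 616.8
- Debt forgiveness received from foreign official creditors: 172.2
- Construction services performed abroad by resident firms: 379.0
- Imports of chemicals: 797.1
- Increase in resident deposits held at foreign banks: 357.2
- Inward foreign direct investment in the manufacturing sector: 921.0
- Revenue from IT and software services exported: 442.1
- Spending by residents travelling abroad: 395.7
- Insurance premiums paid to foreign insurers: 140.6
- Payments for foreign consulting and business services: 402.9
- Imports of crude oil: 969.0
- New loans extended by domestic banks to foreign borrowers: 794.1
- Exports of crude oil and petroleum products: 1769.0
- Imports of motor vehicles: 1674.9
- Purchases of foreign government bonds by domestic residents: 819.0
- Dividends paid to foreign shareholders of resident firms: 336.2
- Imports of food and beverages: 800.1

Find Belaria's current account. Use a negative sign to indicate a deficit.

-2309.6

Goods: -800.1 - 797.1 + 1769.0 - 969.0 - 1674.9 = -2472.1
Services: -402.9 - 140.6 + 442.1 - 395.7 + 616.8 + 379.0 = 498.7
Primary income: -336.2
Current account = (-2472.1) + 498.7 + (-336.2) = -2309.6
(Excluded from the current account — capital account: debt forgiveness received from foreign official creditors 172.2; financial account: increase in resident deposits held at foreign banks 357.2, inward foreign direct investment in the manufacturing sector 921.0, new loans extended by domestic banks to foreign borrowers 794.1, purchases of foreign government bonds by domestic residents 819.0.)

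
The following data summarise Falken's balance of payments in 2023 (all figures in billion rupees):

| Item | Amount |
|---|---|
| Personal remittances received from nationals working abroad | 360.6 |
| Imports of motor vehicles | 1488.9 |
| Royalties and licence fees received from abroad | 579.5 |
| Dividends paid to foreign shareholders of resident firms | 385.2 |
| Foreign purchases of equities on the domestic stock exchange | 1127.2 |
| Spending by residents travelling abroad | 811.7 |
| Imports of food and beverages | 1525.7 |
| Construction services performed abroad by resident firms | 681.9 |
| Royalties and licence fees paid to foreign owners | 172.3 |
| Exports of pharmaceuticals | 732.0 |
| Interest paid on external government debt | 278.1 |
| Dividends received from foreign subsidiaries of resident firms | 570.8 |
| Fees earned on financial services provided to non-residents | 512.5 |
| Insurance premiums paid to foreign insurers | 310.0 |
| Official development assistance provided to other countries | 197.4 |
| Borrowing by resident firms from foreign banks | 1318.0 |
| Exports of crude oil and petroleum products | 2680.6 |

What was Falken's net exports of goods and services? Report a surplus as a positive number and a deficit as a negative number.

877.9

Goods: 732.0 + 2680.6 - 1525.7 - 1488.9 = 398.0
Services: 681.9 - 310.0 + 512.5 - 172.3 - 811.7 + 579.5 = 479.9
Trade balance = 398.0 + 479.9 = 877.9
(Excluded from the trade balance — secondary income: personal remittances received from nationals working abroad 360.6, official development assistance provided to other countries 197.4; primary income: dividends paid to foreign shareholders of resident firms 385.2, interest paid on external government debt 278.1, dividends received from foreign subsidiaries of resident firms 570.8; financial account: foreign purchases of equities on the domestic stock exchange 1127.2, borrowing by resident firms from foreign banks 1318.0.)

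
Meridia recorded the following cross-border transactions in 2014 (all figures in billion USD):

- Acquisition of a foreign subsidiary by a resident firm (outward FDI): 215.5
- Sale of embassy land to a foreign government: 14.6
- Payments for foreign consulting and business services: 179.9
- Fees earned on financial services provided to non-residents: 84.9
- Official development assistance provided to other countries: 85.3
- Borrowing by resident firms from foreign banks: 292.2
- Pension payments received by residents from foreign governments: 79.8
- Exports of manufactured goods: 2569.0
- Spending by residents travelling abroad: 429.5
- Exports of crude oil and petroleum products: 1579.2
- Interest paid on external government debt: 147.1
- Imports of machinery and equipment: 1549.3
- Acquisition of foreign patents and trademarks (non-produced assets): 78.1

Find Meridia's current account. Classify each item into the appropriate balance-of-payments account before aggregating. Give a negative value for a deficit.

Goods: 1579.2 + 2569.0 - 1549.3 = 2598.9
Services: 84.9 - 179.9 - 429.5 = -524.5
Primary income: -147.1
Secondary income: -85.3 + 79.8 = -5.5
Current account = 2598.9 + (-524.5) + (-147.1) + (-5.5) = 1921.8
(Excluded from the current account — financial account: acquisition of a foreign subsidiary by a resident firm (outward FDI) 215.5, borrowing by resident firms from foreign banks 292.2; capital account: sale of embassy land to a foreign government 14.6, acquisition of foreign patents and trademarks (non-produced assets) 78.1.)

1921.8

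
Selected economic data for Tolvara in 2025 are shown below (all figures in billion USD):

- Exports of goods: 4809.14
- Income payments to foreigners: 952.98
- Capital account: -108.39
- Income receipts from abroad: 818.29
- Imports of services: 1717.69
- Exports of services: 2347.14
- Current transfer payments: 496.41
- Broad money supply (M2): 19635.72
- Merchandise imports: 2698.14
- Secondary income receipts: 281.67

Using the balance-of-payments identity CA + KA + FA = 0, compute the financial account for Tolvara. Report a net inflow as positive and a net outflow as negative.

-2282.63

Goods balance = 4809.14 - 2698.14 = 2111.00
Services balance = 2347.14 - 1717.69 = 629.45
Trade balance (goods + services) = 2111.00 + 629.45 = 2740.45
Net primary income = 818.29 - 952.98 = -134.69
Net secondary income = 281.67 - 496.41 = -214.74
Current account = 2740.45 + (-134.69) + (-214.74) = 2391.02
Financial account = -(2391.02 + (-108.39)) = -2282.63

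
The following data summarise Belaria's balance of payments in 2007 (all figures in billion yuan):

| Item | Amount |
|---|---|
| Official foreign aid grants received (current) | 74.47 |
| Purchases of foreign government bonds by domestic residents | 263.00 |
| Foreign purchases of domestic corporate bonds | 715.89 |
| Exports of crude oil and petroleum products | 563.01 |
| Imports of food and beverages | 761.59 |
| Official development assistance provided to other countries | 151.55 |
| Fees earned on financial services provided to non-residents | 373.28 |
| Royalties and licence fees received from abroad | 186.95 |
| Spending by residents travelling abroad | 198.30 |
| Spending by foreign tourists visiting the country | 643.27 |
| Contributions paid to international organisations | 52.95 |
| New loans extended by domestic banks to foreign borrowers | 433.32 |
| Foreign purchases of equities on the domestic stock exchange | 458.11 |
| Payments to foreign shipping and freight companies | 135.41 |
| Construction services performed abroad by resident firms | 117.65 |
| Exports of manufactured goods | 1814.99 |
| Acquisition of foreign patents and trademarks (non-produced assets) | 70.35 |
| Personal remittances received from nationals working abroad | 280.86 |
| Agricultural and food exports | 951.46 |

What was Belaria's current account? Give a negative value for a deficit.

Goods: 1814.99 + 563.01 + 951.46 - 761.59 = 2567.87
Services: -135.41 + 643.27 + 117.65 + 373.28 + 186.95 - 198.30 = 987.44
Secondary income: 280.86 - 52.95 - 151.55 + 74.47 = 150.83
Current account = 2567.87 + 987.44 + 150.83 = 3706.14
(Excluded from the current account — financial account: purchases of foreign government bonds by domestic residents 263.00, foreign purchases of domestic corporate bonds 715.89, new loans extended by domestic banks to foreign borrowers 433.32, foreign purchases of equities on the domestic stock exchange 458.11; capital account: acquisition of foreign patents and trademarks (non-produced assets) 70.35.)

3706.14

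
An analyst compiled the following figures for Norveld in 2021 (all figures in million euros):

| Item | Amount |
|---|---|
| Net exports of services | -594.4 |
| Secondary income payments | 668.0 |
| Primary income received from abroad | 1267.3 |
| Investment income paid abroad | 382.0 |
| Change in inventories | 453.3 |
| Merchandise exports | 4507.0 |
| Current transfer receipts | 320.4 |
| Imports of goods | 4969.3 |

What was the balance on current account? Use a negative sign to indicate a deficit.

-519.0

Goods balance = 4507.0 - 4969.3 = -462.3
Services balance = -594.4
Trade balance (goods + services) = -462.3 + (-594.4) = -1056.7
Net primary income = 1267.3 - 382.0 = 885.3
Net secondary income = 320.4 - 668.0 = -347.6
Current account = -1056.7 + 885.3 + (-347.6) = -519.0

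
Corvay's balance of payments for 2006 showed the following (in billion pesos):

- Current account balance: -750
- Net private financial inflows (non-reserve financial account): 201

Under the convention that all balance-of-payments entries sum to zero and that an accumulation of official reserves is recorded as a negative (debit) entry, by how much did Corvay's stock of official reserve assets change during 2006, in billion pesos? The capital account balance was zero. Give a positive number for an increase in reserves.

-549

Official reserve transactions balance = -((-750) + 201) = 549
An accumulation of reserves is recorded as a debit (negative entry), so the change in the stock of reserves is the negative of that balance.
Change in official reserves = -(549) = -549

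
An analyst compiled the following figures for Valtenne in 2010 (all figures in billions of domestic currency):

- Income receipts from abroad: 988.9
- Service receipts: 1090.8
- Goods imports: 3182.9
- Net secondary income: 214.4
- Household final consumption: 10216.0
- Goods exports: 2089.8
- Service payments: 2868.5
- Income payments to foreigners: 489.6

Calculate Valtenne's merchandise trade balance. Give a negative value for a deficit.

Goods balance = 2089.8 - 3182.9 = -1093.1

-1093.1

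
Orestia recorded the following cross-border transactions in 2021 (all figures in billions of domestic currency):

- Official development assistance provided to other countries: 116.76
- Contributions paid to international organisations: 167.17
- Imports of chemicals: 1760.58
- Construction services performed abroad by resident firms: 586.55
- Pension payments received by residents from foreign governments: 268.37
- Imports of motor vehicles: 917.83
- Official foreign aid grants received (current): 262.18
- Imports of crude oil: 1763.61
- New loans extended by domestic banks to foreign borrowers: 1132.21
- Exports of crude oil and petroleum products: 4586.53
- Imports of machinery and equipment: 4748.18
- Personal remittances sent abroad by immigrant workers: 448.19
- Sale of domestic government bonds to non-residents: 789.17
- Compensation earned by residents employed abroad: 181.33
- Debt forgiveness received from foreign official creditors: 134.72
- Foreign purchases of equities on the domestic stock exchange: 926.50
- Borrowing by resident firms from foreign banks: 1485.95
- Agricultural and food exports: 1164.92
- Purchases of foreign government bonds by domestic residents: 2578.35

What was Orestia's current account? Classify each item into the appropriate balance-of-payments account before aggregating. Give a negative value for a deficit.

-2872.44

Goods: 4586.53 - 1760.58 + 1164.92 - 1763.61 - 4748.18 - 917.83 = -3438.75
Services: 586.55
Primary income: 181.33
Secondary income: 268.37 + 262.18 - 116.76 - 448.19 - 167.17 = -201.57
Current account = (-3438.75) + 586.55 + 181.33 + (-201.57) = -2872.44
(Excluded from the current account — financial account: new loans extended by domestic banks to foreign borrowers 1132.21, sale of domestic government bonds to non-residents 789.17, foreign purchases of equities on the domestic stock exchange 926.50, borrowing by resident firms from foreign banks 1485.95, purchases of foreign government bonds by domestic residents 2578.35; capital account: debt forgiveness received from foreign official creditors 134.72.)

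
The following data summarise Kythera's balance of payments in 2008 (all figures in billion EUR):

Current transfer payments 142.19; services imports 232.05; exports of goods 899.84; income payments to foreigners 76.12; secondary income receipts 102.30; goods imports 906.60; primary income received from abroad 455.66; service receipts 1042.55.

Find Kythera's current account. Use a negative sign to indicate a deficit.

Goods balance = 899.84 - 906.60 = -6.76
Services balance = 1042.55 - 232.05 = 810.50
Trade balance (goods + services) = -6.76 + 810.50 = 803.74
Net primary income = 455.66 - 76.12 = 379.54
Net secondary income = 102.30 - 142.19 = -39.89
Current account = 803.74 + 379.54 + (-39.89) = 1143.39

1143.39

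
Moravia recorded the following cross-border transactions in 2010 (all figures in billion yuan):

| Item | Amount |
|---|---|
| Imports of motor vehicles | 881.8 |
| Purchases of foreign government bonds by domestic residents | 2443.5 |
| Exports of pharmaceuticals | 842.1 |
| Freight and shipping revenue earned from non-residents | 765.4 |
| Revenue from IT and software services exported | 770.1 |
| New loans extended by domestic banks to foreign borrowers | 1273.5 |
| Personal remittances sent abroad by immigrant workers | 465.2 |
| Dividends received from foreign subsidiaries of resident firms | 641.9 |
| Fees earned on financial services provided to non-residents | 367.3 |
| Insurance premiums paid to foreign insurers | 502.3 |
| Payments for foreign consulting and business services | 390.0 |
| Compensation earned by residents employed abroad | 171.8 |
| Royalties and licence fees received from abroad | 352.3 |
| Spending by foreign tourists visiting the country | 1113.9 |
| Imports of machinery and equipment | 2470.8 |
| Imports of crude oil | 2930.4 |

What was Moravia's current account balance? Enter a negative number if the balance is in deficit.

Goods: -2470.8 - 2930.4 + 842.1 - 881.8 = -5440.9
Services: 1113.9 + 352.3 + 765.4 + 770.1 - 390.0 + 367.3 - 502.3 = 2476.7
Primary income: 641.9 + 171.8 = 813.7
Secondary income: -465.2
Current account = (-5440.9) + 2476.7 + 813.7 + (-465.2) = -2615.7
(Excluded from the current account — financial account: purchases of foreign government bonds by domestic residents 2443.5, new loans extended by domestic banks to foreign borrowers 1273.5.)

-2615.7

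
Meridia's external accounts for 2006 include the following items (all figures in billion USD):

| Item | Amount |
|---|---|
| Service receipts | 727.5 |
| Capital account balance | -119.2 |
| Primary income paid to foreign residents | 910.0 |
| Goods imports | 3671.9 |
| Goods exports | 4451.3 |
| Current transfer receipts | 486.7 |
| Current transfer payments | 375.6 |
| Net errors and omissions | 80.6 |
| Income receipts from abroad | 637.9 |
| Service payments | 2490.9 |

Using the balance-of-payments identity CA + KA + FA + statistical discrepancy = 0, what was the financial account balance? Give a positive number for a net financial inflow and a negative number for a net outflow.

Goods balance = 4451.3 - 3671.9 = 779.4
Services balance = 727.5 - 2490.9 = -1763.4
Trade balance (goods + services) = 779.4 + (-1763.4) = -984.0
Net primary income = 637.9 - 910.0 = -272.1
Net secondary income = 486.7 - 375.6 = 111.1
Current account = -984.0 + (-272.1) + 111.1 = -1145.0
Financial account = -(-1145.0 + (-119.2) + 80.6) = 1183.6

1183.6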